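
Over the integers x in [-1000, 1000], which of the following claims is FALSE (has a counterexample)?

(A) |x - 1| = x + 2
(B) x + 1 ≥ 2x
(A) x = 0: LHS = |0 - 1| = |-1| = 1, RHS = 0 + 2 = 2; 1 = 2 — FAILS
(B) x = 2: LHS = 2 + 1 = 3, RHS = 2·2 = 4; 3 ≥ 4 — FAILS

Answer: Both A and B are false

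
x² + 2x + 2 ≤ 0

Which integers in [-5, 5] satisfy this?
Over all integers in [-5, 5], LHS − RHS is smallest at x = -1, where it equals 1:
x = -1: LHS = (-1)² + 2·(-1) + 2 = 1; 1 ≤ 0 — FAILS
At the ends of the range:
x = -5: LHS = (-5)² + 2·(-5) + 2 = 17; 17 ≤ 0 — FAILS
x = 5: LHS = 5² + 2·5 + 2 = 37; 37 ≤ 0 — FAILS
Hence LHS − RHS is never zero or negative, i.e. LHS > RHS throughout, so the claimed relation (≤) fails for every integer in [-5, 5].

Answer: None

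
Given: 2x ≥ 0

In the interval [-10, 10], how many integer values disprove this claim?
Counterexamples in [-10, 10]: {-10, -9, -8, -7, -6, -5, -4, -3, -2, -1}.

Counting them gives 10 values.

Answer: 10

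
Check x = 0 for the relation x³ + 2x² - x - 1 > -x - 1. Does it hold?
x = 0: LHS = 0³ + 2·0² - 0 - 1 = -1, RHS = -0 - 1 = -1; -1 > -1 — FAILS

The relation fails at x = 0, so x = 0 is a counterexample.

Answer: No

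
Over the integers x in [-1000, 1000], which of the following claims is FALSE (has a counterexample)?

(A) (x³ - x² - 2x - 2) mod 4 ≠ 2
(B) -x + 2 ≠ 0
(A) x = 0: LHS = (0³ - 0² - 2·0 - 2) mod 4 = (-2) mod 4 = 2; 2 ≠ 2 — FAILS
(B) x = 2: LHS = -2 + 2 = 0; 0 ≠ 0 — FAILS

Answer: Both A and B are false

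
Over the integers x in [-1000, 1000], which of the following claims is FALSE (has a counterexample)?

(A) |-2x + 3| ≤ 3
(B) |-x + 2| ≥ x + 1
(A) x = -1: LHS = |-2·(-1) + 3| = |5| = 5; 5 ≤ 3 — FAILS
(B) x = 1: LHS = |-1 + 2| = |1| = 1, RHS = 1 + 1 = 2; 1 ≥ 2 — FAILS

Answer: Both A and B are false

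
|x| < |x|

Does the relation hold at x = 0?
x = 0: LHS = |0| = 0, RHS = |0| = 0; 0 < 0 — FAILS

The relation fails at x = 0, so x = 0 is a counterexample.

Answer: No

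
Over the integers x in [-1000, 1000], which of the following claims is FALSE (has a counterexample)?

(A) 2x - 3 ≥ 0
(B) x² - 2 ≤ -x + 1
(A) x = 0: LHS = 2·0 - 3 = -3; -3 ≥ 0 — FAILS
(B) x = 2: LHS = 2² - 2 = 2, RHS = -2 + 1 = -1; 2 ≤ -1 — FAILS

Answer: Both A and B are false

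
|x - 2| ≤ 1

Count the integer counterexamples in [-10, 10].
Counterexamples in [-10, 10]: {-10, -9, -8, -7, -6, -5, -4, -3, -2, -1, 0, 4, 5, 6, 7, 8, 9, 10}.

Counting them gives 18 values.

Answer: 18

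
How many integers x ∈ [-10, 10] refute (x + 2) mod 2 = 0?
Counterexamples in [-10, 10]: {-9, -7, -5, -3, -1, 1, 3, 5, 7, 9}.

Counting them gives 10 values.

Answer: 10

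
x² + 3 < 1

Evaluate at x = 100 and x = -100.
x = 100: LHS = 100² + 3 = 10003; 10003 < 1 — FAILS
x = -100: LHS = (-100)² + 3 = 10003; 10003 < 1 — FAILS

Answer: No, fails for both x = 100 and x = -100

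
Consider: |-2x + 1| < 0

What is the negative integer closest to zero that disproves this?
Testing negative integers from -1 downward:
x = -1: LHS = |-2·(-1) + 1| = |3| = 3; 3 < 0 — FAILS  ← closest negative counterexample to 0

Answer: x = -1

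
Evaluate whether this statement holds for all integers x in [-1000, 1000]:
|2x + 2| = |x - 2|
The claim fails at x = 1:
x = 1: LHS = |2·1 + 2| = |4| = 4, RHS = |1 - 2| = |-1| = 1; 4 = 1 — FAILS

Because a single integer refutes it, the statement is false.

Answer: False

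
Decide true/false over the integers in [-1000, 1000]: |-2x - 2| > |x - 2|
The claim fails at x = 0:
x = 0: LHS = |-2·0 - 2| = |-2| = 2, RHS = |0 - 2| = |-2| = 2; 2 > 2 — FAILS

Because a single integer refutes it, the statement is false.

Answer: False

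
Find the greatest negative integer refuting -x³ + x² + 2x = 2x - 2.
Testing negative integers from -1 downward:
x = -1: LHS = -(-1)³ + (-1)² + 2·(-1) = 0, RHS = 2·(-1) - 2 = -4; 0 = -4 — FAILS  ← closest negative counterexample to 0

Answer: x = -1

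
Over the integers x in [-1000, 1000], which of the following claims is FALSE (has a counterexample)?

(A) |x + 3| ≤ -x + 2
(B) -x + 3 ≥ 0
(A) x = 0: LHS = |0 + 3| = |3| = 3, RHS = -0 + 2 = 2; 3 ≤ 2 — FAILS
(B) x = 4: LHS = -4 + 3 = -1; -1 ≥ 0 — FAILS

Answer: Both A and B are false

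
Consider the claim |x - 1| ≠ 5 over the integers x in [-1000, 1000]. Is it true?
The claim fails at x = -4:
x = -4: LHS = |(-4) - 1| = |-5| = 5; 5 ≠ 5 — FAILS

Because a single integer refutes it, the statement is false.

Answer: False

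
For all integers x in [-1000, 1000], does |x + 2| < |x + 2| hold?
The claim fails at x = 0:
x = 0: LHS = |0 + 2| = |2| = 2, RHS = |0 + 2| = |2| = 2; 2 < 2 — FAILS

Because a single integer refutes it, the statement is false.

Answer: False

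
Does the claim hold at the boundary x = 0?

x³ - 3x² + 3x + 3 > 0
x = 0: LHS = 0³ - 3·0² + 3·0 + 3 = 3; 3 > 0 — holds

The relation is satisfied at x = 0.

Answer: Yes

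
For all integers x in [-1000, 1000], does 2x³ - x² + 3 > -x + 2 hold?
The claim fails at x = -1:
x = -1: LHS = 2·(-1)³ - (-1)² + 3 = 0, RHS = -(-1) + 2 = 3; 0 > 3 — FAILS

Because a single integer refutes it, the statement is false.

Answer: False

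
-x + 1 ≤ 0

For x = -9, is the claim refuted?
Substitute x = -9 into the relation:
x = -9: LHS = -(-9) + 1 = 10; 10 ≤ 0 — FAILS

Since the claim fails at x = -9, this value is a counterexample.

Answer: Yes, x = -9 is a counterexample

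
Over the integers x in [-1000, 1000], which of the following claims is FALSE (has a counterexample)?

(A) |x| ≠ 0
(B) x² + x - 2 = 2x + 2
(A) x = 0: LHS = |0| = 0; 0 ≠ 0 — FAILS
(B) x = 0: LHS = 0² + 0 - 2 = -2, RHS = 2·0 + 2 = 2; -2 = 2 — FAILS

Answer: Both A and B are false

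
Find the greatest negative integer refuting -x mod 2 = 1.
Testing negative integers from -1 downward:
x = -1: LHS = (-(-1)) mod 2 = 1 mod 2 = 1; 1 = 1 — holds
x = -2: LHS = (-(-2)) mod 2 = 2 mod 2 = 0; 0 = 1 — FAILS  ← closest negative counterexample to 0

Answer: x = -2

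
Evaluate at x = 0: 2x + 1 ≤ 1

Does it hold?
x = 0: LHS = 2·0 + 1 = 1; 1 ≤ 1 — holds

The relation is satisfied at x = 0.

Answer: Yes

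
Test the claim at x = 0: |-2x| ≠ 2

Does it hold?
x = 0: LHS = |-2·0| = |0| = 0; 0 ≠ 2 — holds

The relation is satisfied at x = 0.

Answer: Yes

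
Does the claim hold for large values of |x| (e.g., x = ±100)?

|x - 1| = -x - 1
x = 100: LHS = |100 - 1| = |99| = 99, RHS = -100 - 1 = -101; 99 = -101 — FAILS
x = -100: LHS = |(-100) - 1| = |-101| = 101, RHS = -(-100) - 1 = 99; 101 = 99 — FAILS

Answer: No, fails for both x = 100 and x = -100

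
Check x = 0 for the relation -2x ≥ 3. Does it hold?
x = 0: LHS = -2·0 = 0; 0 ≥ 3 — FAILS

The relation fails at x = 0, so x = 0 is a counterexample.

Answer: No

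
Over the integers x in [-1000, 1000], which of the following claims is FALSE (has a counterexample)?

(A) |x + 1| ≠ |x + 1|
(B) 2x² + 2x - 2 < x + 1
(A) x = 0: LHS = |0 + 1| = |1| = 1, RHS = |0 + 1| = |1| = 1; 1 ≠ 1 — FAILS
(B) x = 1: LHS = 2·1² + 2·1 - 2 = 2, RHS = 1 + 1 = 2; 2 < 2 — FAILS

Answer: Both A and B are false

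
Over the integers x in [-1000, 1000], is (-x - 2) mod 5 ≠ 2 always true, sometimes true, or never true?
Holds at x = 0: LHS = (-0 - 2) mod 5 = (-2) mod 5 = 3; 3 ≠ 2 — holds
Fails at x = 1: LHS = (-1 - 2) mod 5 = (-3) mod 5 = 2; 2 ≠ 2 — FAILS
It is satisfied by some integers in the range but not all.

Answer: Sometimes true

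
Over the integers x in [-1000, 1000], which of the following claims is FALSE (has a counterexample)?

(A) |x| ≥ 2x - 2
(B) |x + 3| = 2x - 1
(A) x = 3: LHS = |3| = 3, RHS = 2·3 - 2 = 4; 3 ≥ 4 — FAILS
(B) x = 0: LHS = |0 + 3| = |3| = 3, RHS = 2·0 - 1 = -1; 3 = -1 — FAILS

Answer: Both A and B are false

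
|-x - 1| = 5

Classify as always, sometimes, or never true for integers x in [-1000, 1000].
Holds at x = 4: LHS = |-4 - 1| = |-5| = 5; 5 = 5 — holds
Fails at x = 0: LHS = |-0 - 1| = |-1| = 1; 1 = 5 — FAILS
It is satisfied by some integers in the range but not all.

Answer: Sometimes true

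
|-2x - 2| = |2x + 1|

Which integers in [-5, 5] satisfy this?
Track d = LHS − RHS over the integers in [-5, 5]. Equality would need d = 0, but d changes sign only between consecutive integers, jumping over 0:
x = -1: LHS = |-2·(-1) - 2| = |0| = 0, RHS = |2·(-1) + 1| = |-1| = 1; 0 = 1 — FAILS  (d = -1)
x = 0: LHS = |-2·0 - 2| = |-2| = 2, RHS = |2·0 + 1| = |1| = 1; 2 = 1 — FAILS  (d = 1)
Away from these crossings d keeps a constant sign, and checking every integer in [-5, 5] confirms d ≠ 0 throughout. Hence the two sides are never equal, so the claimed relation (=) fails for every integer in [-5, 5].

Answer: None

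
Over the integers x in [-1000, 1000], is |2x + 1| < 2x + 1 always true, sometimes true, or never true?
Over all integers in [-1000, 1000], LHS − RHS is smallest at x = 0, where it equals 0:
x = 0: LHS = |2·0 + 1| = |1| = 1, RHS = 2·0 + 1 = 1; 1 < 1 — FAILS
At the ends of the range:
x = -1000: LHS = |2·(-1000) + 1| = |-1999| = 1999, RHS = 2·(-1000) + 1 = -1999; 1999 < -1999 — FAILS
x = 1000: LHS = |2·1000 + 1| = |2001| = 2001, RHS = 2·1000 + 1 = 2001; 2001 < 2001 — FAILS
Hence LHS − RHS is never negative, i.e. LHS ≥ RHS throughout, so the claimed relation (<) fails for every integer in [-1000, 1000].

No integer in the range satisfies it.

Answer: Never true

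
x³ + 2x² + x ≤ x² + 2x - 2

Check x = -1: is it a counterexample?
Substitute x = -1 into the relation:
x = -1: LHS = (-1)³ + 2·(-1)² + (-1) = 0, RHS = (-1)² + 2·(-1) - 2 = -3; 0 ≤ -3 — FAILS

Since the claim fails at x = -1, this value is a counterexample.

Answer: Yes, x = -1 is a counterexample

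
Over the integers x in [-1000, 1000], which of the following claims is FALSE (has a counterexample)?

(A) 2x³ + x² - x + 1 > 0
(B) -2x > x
(A) x = -2: LHS = 2·(-2)³ + (-2)² - (-2) + 1 = -9; -9 > 0 — FAILS
(B) x = 0: LHS = -2·0 = 0; 0 > 0 — FAILS

Answer: Both A and B are false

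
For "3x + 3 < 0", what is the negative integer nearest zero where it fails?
Testing negative integers from -1 downward:
x = -1: LHS = 3·(-1) + 3 = 0; 0 < 0 — FAILS  ← closest negative counterexample to 0

Answer: x = -1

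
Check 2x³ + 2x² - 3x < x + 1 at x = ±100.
x = 100: LHS = 2·100³ + 2·100² - 3·100 = 2019700, RHS = 100 + 1 = 101; 2019700 < 101 — FAILS
x = -100: LHS = 2·(-100)³ + 2·(-100)² - 3·(-100) = -1979700, RHS = (-100) + 1 = -99; -1979700 < -99 — holds

Answer: Partially: fails for x = 100, holds for x = -100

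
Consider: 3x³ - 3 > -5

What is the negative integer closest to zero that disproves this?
Testing negative integers from -1 downward:
x = -1: LHS = 3·(-1)³ - 3 = -6; -6 > -5 — FAILS  ← closest negative counterexample to 0

Answer: x = -1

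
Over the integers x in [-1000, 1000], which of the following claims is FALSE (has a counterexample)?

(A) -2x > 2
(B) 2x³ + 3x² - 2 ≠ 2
(A) x = 0: LHS = -2·0 = 0; 0 > 2 — FAILS

(B) Track d = LHS − RHS over the integers in [-1000, 1000]. Equality would need d = 0, but d changes sign only between consecutive integers, jumping over 0:
x = 0: LHS = 2·0³ + 3·0² - 2 = -2; -2 ≠ 2 — holds  (d = -4)
x = 1: LHS = 2·1³ + 3·1² - 2 = 3; 3 ≠ 2 — holds  (d = 1)
Away from these crossings d keeps a constant sign, and checking every integer in [-1000, 1000] confirms d ≠ 0 throughout. Hence the two sides are never equal, so the relation holds for every integer in [-1000, 1000].

Only (A) has a counterexample.

Answer: A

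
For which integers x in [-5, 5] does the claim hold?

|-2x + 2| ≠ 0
Holds for: {-5, -4, -3, -2, -1, 0, 2, 3, 4, 5}
Fails for: {1}

Answer: {-5, -4, -3, -2, -1, 0, 2, 3, 4, 5}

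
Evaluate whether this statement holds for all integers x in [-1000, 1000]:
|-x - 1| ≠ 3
The claim fails at x = 2:
x = 2: LHS = |-2 - 1| = |-3| = 3; 3 ≠ 3 — FAILS

Because a single integer refutes it, the statement is false.

Answer: False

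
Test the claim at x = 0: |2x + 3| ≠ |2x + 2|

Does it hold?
x = 0: LHS = |2·0 + 3| = |3| = 3, RHS = |2·0 + 2| = |2| = 2; 3 ≠ 2 — holds

The relation is satisfied at x = 0.

Answer: Yes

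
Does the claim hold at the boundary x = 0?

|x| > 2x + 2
x = 0: LHS = |0| = 0, RHS = 2·0 + 2 = 2; 0 > 2 — FAILS

The relation fails at x = 0, so x = 0 is a counterexample.

Answer: No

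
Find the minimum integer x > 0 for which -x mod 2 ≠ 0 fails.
Testing positive integers:
x = 1: LHS = (-1) mod 2 = 1; 1 ≠ 0 — holds
x = 2: LHS = (-2) mod 2 = 0; 0 ≠ 0 — FAILS  ← smallest positive counterexample

Answer: x = 2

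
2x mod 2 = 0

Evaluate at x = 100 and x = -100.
x = 100: LHS = (2·100) mod 2 = 200 mod 2 = 0; 0 = 0 — holds
x = -100: LHS = (2·(-100)) mod 2 = (-200) mod 2 = 0; 0 = 0 — holds

Answer: Yes, holds for both x = 100 and x = -100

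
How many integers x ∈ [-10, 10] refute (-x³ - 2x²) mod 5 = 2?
Counterexamples in [-10, 10]: {-10, -8, -7, -6, -5, -3, -2, -1, 0, 2, 3, 4, 5, 7, 8, 9, 10}.

Counting them gives 17 values.

Answer: 17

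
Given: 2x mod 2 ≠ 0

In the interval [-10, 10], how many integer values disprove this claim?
Counterexamples in [-10, 10]: {-10, -9, -8, -7, -6, -5, -4, -3, -2, -1, 0, 1, 2, 3, 4, 5, 6, 7, 8, 9, 10}.

Counting them gives 21 values.

Answer: 21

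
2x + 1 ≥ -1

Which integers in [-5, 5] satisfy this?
Holds for: {-1, 0, 1, 2, 3, 4, 5}
Fails for: {-5, -4, -3, -2}

Answer: {-1, 0, 1, 2, 3, 4, 5}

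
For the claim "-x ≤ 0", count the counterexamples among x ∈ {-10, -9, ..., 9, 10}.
Counterexamples in [-10, 10]: {-10, -9, -8, -7, -6, -5, -4, -3, -2, -1}.

Counting them gives 10 values.

Answer: 10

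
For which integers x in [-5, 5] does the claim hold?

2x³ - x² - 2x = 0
Holds for: {0}
Fails for: {-5, -4, -3, -2, -1, 1, 2, 3, 4, 5}

Answer: {0}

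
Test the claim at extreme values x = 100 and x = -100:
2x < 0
x = 100: LHS = 2·100 = 200; 200 < 0 — FAILS
x = -100: LHS = 2·(-100) = -200; -200 < 0 — holds

Answer: Partially: fails for x = 100, holds for x = -100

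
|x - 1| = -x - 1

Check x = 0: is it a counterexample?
Substitute x = 0 into the relation:
x = 0: LHS = |0 - 1| = |-1| = 1, RHS = -0 - 1 = -1; 1 = -1 — FAILS

Since the claim fails at x = 0, this value is a counterexample.

Answer: Yes, x = 0 is a counterexample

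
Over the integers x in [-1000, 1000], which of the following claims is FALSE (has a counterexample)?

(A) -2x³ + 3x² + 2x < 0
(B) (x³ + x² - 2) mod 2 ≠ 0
(A) x = 0: LHS = -2·0³ + 3·0² + 2·0 = 0; 0 < 0 — FAILS
(B) x = 0: LHS = (0³ + 0² - 2) mod 2 = (-2) mod 2 = 0; 0 ≠ 0 — FAILS

Answer: Both A and B are false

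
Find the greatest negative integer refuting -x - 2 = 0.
Testing negative integers from -1 downward:
x = -1: LHS = -(-1) - 2 = -1; -1 = 0 — FAILS  ← closest negative counterexample to 0

Answer: x = -1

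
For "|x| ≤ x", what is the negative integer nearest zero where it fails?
Testing negative integers from -1 downward:
x = -1: LHS = |-1| = 1; 1 ≤ -1 — FAILS  ← closest negative counterexample to 0

Answer: x = -1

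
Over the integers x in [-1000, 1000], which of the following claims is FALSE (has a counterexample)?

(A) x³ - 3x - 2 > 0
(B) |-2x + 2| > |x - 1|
(A) x = 0: LHS = 0³ - 3·0 - 2 = -2; -2 > 0 — FAILS
(B) x = 1: LHS = |-2·1 + 2| = |0| = 0, RHS = |1 - 1| = |0| = 0; 0 > 0 — FAILS

Answer: Both A and B are false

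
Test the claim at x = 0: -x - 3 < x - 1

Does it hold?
x = 0: LHS = -0 - 3 = -3, RHS = 0 - 1 = -1; -3 < -1 — holds

The relation is satisfied at x = 0.

Answer: Yes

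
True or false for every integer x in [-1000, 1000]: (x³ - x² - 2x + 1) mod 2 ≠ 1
The claim fails at x = 0:
x = 0: LHS = (0³ - 0² - 2·0 + 1) mod 2 = 1 mod 2 = 1; 1 ≠ 1 — FAILS

Because a single integer refutes it, the statement is false.

Answer: False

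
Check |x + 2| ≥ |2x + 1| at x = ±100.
x = 100: LHS = |100 + 2| = |102| = 102, RHS = |2·100 + 1| = |201| = 201; 102 ≥ 201 — FAILS
x = -100: LHS = |(-100) + 2| = |-98| = 98, RHS = |2·(-100) + 1| = |-199| = 199; 98 ≥ 199 — FAILS

Answer: No, fails for both x = 100 and x = -100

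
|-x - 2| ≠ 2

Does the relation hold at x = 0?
x = 0: LHS = |-0 - 2| = |-2| = 2; 2 ≠ 2 — FAILS

The relation fails at x = 0, so x = 0 is a counterexample.

Answer: No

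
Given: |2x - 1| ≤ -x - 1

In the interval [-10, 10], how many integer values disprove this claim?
Counterexamples in [-10, 10]: {-10, -9, -8, -7, -6, -5, -4, -3, -2, -1, 0, 1, 2, 3, 4, 5, 6, 7, 8, 9, 10}.

Counting them gives 21 values.

Answer: 21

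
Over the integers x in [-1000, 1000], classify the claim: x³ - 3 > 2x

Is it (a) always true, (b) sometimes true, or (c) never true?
Holds at x = 2: LHS = 2³ - 3 = 5, RHS = 2·2 = 4; 5 > 4 — holds
Fails at x = 0: LHS = 0³ - 3 = -3, RHS = 2·0 = 0; -3 > 0 — FAILS
It is satisfied by some integers in the range but not all.

Answer: Sometimes true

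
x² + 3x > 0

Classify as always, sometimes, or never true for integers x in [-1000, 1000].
Holds at x = 1: LHS = 1² + 3·1 = 4; 4 > 0 — holds
Fails at x = 0: LHS = 0² + 3·0 = 0; 0 > 0 — FAILS
It is satisfied by some integers in the range but not all.

Answer: Sometimes true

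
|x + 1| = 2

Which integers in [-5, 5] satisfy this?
Holds for: {-3, 1}
Fails for: {-5, -4, -2, -1, 0, 2, 3, 4, 5}

Answer: {-3, 1}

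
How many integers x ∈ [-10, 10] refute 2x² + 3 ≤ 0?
Counterexamples in [-10, 10]: {-10, -9, -8, -7, -6, -5, -4, -3, -2, -1, 0, 1, 2, 3, 4, 5, 6, 7, 8, 9, 10}.

Counting them gives 21 values.

Answer: 21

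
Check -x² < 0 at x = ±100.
x = 100: LHS = -100² = -10000; -10000 < 0 — holds
x = -100: LHS = -(-100)² = -10000; -10000 < 0 — holds

Answer: Yes, holds for both x = 100 and x = -100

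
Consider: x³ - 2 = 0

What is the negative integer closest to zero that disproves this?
Testing negative integers from -1 downward:
x = -1: LHS = (-1)³ - 2 = -3; -3 = 0 — FAILS  ← closest negative counterexample to 0

Answer: x = -1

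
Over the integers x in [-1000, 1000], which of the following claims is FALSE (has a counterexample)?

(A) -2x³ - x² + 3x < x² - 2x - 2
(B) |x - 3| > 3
(A) x = 0: LHS = -2·0³ - 0² + 3·0 = 0, RHS = 0² - 2·0 - 2 = -2; 0 < -2 — FAILS
(B) x = 0: LHS = |0 - 3| = |-3| = 3; 3 > 3 — FAILS

Answer: Both A and B are false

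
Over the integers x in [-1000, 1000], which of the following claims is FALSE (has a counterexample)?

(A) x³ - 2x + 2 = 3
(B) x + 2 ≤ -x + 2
(A) x = 0: LHS = 0³ - 2·0 + 2 = 2; 2 = 3 — FAILS
(B) x = 1: LHS = 1 + 2 = 3, RHS = -1 + 2 = 1; 3 ≤ 1 — FAILS

Answer: Both A and B are false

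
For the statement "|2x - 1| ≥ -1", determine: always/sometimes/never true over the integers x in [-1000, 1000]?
An absolute value is never negative, so the left side is ≥ 0 for every x, while the right side is -1. Tightest case in [-1000, 1000] is x = 0:
x = 0: LHS = |2·0 - 1| = |-1| = 1; 1 ≥ -1 — holds
Hence LHS − RHS is never negative, i.e. LHS ≥ RHS throughout, so the relation holds for every integer in [-1000, 1000].

No counterexample exists.

Answer: Always true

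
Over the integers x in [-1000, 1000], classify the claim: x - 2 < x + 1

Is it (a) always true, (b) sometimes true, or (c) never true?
Over all integers in [-1000, 1000], LHS − RHS is largest at x = 0, where it equals -3:
x = 0: LHS = 0 - 2 = -2, RHS = 0 + 1 = 1; -2 < 1 — holds
At the ends of the range:
x = -1000: LHS = (-1000) - 2 = -1002, RHS = (-1000) + 1 = -999; -1002 < -999 — holds
x = 1000: LHS = 1000 - 2 = 998, RHS = 1000 + 1 = 1001; 998 < 1001 — holds
Hence LHS − RHS is never zero or positive, i.e. LHS < RHS throughout, so the relation holds for every integer in [-1000, 1000].

No counterexample exists.

Answer: Always true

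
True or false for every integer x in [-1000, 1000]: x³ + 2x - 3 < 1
The claim fails at x = 2:
x = 2: LHS = 2³ + 2·2 - 3 = 9; 9 < 1 — FAILS

Because a single integer refutes it, the statement is false.

Answer: False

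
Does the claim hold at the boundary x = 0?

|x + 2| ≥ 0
x = 0: LHS = |0 + 2| = |2| = 2; 2 ≥ 0 — holds

The relation is satisfied at x = 0.

Answer: Yes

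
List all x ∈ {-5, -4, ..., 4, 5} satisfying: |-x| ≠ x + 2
Holds for: {-5, -4, -3, -2, 0, 1, 2, 3, 4, 5}
Fails for: {-1}

Answer: {-5, -4, -3, -2, 0, 1, 2, 3, 4, 5}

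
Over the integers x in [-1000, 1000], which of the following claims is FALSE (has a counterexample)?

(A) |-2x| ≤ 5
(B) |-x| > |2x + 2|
(A) x = 3: LHS = |-2·3| = |-6| = 6; 6 ≤ 5 — FAILS
(B) x = 0: LHS = |-0| = |0| = 0, RHS = |2·0 + 2| = |2| = 2; 0 > 2 — FAILS

Answer: Both A and B are false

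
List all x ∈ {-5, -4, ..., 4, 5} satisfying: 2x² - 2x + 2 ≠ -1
Over all integers in [-5, 5], LHS − RHS is always positive; it is smallest at x = 0, where it equals 3:
x = 0: LHS = 2·0² - 2·0 + 2 = 2; 2 ≠ -1 — holds
At the ends of the range:
x = -5: LHS = 2·(-5)² - 2·(-5) + 2 = 62; 62 ≠ -1 — holds
x = 5: LHS = 2·5² - 2·5 + 2 = 42; 42 ≠ -1 — holds
Hence LHS − RHS is never 0, i.e. the two sides are never equal, so the relation holds for every integer in [-5, 5].

Answer: All integers in [-5, 5]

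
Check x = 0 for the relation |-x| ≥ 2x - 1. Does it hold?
x = 0: LHS = |-0| = |0| = 0, RHS = 2·0 - 1 = -1; 0 ≥ -1 — holds

The relation is satisfied at x = 0.

Answer: Yes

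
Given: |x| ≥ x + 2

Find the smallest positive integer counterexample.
Testing positive integers:
x = 1: LHS = |1| = 1, RHS = 1 + 2 = 3; 1 ≥ 3 — FAILS  ← smallest positive counterexample

Answer: x = 1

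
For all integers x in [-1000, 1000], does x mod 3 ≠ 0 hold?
The claim fails at x = 0:
x = 0: LHS = 0 mod 3 = 0; 0 ≠ 0 — FAILS

Because a single integer refutes it, the statement is false.

Answer: False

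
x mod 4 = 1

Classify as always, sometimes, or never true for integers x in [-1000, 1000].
Holds at x = 1: LHS = 1 mod 4 = 1; 1 = 1 — holds
Fails at x = 0: LHS = 0 mod 4 = 0; 0 = 1 — FAILS
It is satisfied by some integers in the range but not all.

Answer: Sometimes true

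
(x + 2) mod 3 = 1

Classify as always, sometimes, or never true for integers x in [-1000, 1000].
Holds at x = -1: LHS = ((-1) + 2) mod 3 = 1 mod 3 = 1; 1 = 1 — holds
Fails at x = 0: LHS = (0 + 2) mod 3 = 2 mod 3 = 2; 2 = 1 — FAILS
It is satisfied by some integers in the range but not all.

Answer: Sometimes true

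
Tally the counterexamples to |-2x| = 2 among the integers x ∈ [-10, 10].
Counterexamples in [-10, 10]: {-10, -9, -8, -7, -6, -5, -4, -3, -2, 0, 2, 3, 4, 5, 6, 7, 8, 9, 10}.

Counting them gives 19 values.

Answer: 19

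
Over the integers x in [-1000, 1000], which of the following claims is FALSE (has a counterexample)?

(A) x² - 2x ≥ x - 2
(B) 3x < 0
(A) Over all integers in [-1000, 1000], LHS − RHS is smallest at x = 1, where it equals 0:
x = 1: LHS = 1² - 2·1 = -1, RHS = 1 - 2 = -1; -1 ≥ -1 — holds
At the ends of the range:
x = -1000: LHS = (-1000)² - 2·(-1000) = 1002000, RHS = (-1000) - 2 = -1002; 1002000 ≥ -1002 — holds
x = 1000: LHS = 1000² - 2·1000 = 998000, RHS = 1000 - 2 = 998; 998000 ≥ 998 — holds
Hence LHS − RHS is never negative, i.e. LHS ≥ RHS throughout, so the relation holds for every integer in [-1000, 1000].

(B) x = 0: LHS = 3·0 = 0; 0 < 0 — FAILS

Only (B) has a counterexample.

Answer: B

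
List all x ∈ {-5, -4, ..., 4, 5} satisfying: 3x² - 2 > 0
Holds for: {-5, -4, -3, -2, -1, 1, 2, 3, 4, 5}
Fails for: {0}

Answer: {-5, -4, -3, -2, -1, 1, 2, 3, 4, 5}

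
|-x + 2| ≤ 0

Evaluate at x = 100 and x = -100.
x = 100: LHS = |-100 + 2| = |-98| = 98; 98 ≤ 0 — FAILS
x = -100: LHS = |-(-100) + 2| = |102| = 102; 102 ≤ 0 — FAILS

Answer: No, fails for both x = 100 and x = -100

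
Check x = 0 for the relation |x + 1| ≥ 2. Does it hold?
x = 0: LHS = |0 + 1| = |1| = 1; 1 ≥ 2 — FAILS

The relation fails at x = 0, so x = 0 is a counterexample.

Answer: No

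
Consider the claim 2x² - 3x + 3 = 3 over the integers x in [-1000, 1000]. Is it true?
The claim fails at x = 1:
x = 1: LHS = 2·1² - 3·1 + 3 = 2; 2 = 3 — FAILS

Because a single integer refutes it, the statement is false.

Answer: False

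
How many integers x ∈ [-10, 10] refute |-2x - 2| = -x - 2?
Counterexamples in [-10, 10]: {-10, -9, -8, -7, -6, -5, -4, -3, -2, -1, 0, 1, 2, 3, 4, 5, 6, 7, 8, 9, 10}.

Counting them gives 21 values.

Answer: 21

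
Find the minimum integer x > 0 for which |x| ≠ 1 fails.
Testing positive integers:
x = 1: LHS = |1| = 1; 1 ≠ 1 — FAILS  ← smallest positive counterexample

Answer: x = 1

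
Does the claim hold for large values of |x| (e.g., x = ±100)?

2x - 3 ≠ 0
x = 100: LHS = 2·100 - 3 = 197; 197 ≠ 0 — holds
x = -100: LHS = 2·(-100) - 3 = -203; -203 ≠ 0 — holds

Answer: Yes, holds for both x = 100 and x = -100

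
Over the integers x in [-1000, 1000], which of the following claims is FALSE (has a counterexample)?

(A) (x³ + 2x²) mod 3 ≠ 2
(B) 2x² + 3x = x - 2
(A) For a polynomial with integer coefficients, its value mod 3 depends only on x mod 3, so it suffices to check one representative of each residue class, x = 0, 1, 2:
x = 0: LHS = (0³ + 2·0²) mod 3 = 0 mod 3 = 0; 0 ≠ 2 — holds
x = 1: LHS = (1³ + 2·1²) mod 3 = 3 mod 3 = 0; 0 ≠ 2 — holds
x = 2: LHS = (2³ + 2·2²) mod 3 = 16 mod 3 = 1; 1 ≠ 2 — holds
The relation holds in every residue class, so the relation holds for every integer in [-1000, 1000].

(B) x = 0: LHS = 2·0² + 3·0 = 0, RHS = 0 - 2 = -2; 0 = -2 — FAILS

Only (B) has a counterexample.

Answer: B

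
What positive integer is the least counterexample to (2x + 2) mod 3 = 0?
Testing positive integers:
x = 1: LHS = (2·1 + 2) mod 3 = 4 mod 3 = 1; 1 = 0 — FAILS  ← smallest positive counterexample

Answer: x = 1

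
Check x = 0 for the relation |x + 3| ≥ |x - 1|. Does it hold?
x = 0: LHS = |0 + 3| = |3| = 3, RHS = |0 - 1| = |-1| = 1; 3 ≥ 1 — holds

The relation is satisfied at x = 0.

Answer: Yes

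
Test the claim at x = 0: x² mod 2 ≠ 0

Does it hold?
x = 0: LHS = (0²) mod 2 = 0 mod 2 = 0; 0 ≠ 0 — FAILS

The relation fails at x = 0, so x = 0 is a counterexample.

Answer: No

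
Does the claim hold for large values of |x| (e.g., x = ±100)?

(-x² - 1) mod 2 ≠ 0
x = 100: LHS = (-100² - 1) mod 2 = (-10001) mod 2 = 1; 1 ≠ 0 — holds
x = -100: LHS = (-(-100)² - 1) mod 2 = (-10001) mod 2 = 1; 1 ≠ 0 — holds

Answer: Yes, holds for both x = 100 and x = -100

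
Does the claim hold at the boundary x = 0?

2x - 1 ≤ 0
x = 0: LHS = 2·0 - 1 = -1; -1 ≤ 0 — holds

The relation is satisfied at x = 0.

Answer: Yes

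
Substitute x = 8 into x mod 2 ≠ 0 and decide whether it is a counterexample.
Substitute x = 8 into the relation:
x = 8: LHS = 8 mod 2 = 0; 0 ≠ 0 — FAILS

Since the claim fails at x = 8, this value is a counterexample.

Answer: Yes, x = 8 is a counterexample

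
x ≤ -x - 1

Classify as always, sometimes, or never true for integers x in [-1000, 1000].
Holds at x = -1: RHS = -(-1) - 1 = 0; -1 ≤ 0 — holds
Fails at x = 0: RHS = -0 - 1 = -1; 0 ≤ -1 — FAILS
It is satisfied by some integers in the range but not all.

Answer: Sometimes true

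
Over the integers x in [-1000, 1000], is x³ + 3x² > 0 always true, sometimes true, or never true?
Holds at x = 1: LHS = 1³ + 3·1² = 4; 4 > 0 — holds
Fails at x = 0: LHS = 0³ + 3·0² = 0; 0 > 0 — FAILS
It is satisfied by some integers in the range but not all.

Answer: Sometimes true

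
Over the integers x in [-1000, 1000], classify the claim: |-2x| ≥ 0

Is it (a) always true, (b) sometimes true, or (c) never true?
An absolute value is never negative, so the left side is ≥ 0 for every x, while the right side is 0. Tightest case in [-1000, 1000] is x = 0:
x = 0: LHS = |-2·0| = |0| = 0; 0 ≥ 0 — holds
Hence LHS − RHS is never negative, i.e. LHS ≥ RHS throughout, so the relation holds for every integer in [-1000, 1000].

No counterexample exists.

Answer: Always true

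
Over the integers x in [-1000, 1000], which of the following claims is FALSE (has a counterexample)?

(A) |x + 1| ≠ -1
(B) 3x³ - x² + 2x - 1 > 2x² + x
(A) An absolute value is never negative, so the left side is ≥ 0 for every x, while the right side is -1. Tightest case in [-1000, 1000] is x = -1:
x = -1: LHS = |(-1) + 1| = |0| = 0; 0 ≠ -1 — holds
Hence LHS − RHS is never 0, i.e. the two sides are never equal, so the relation holds for every integer in [-1000, 1000].

(B) x = 0: LHS = 3·0³ - 0² + 2·0 - 1 = -1, RHS = 2·0² + 0 = 0; -1 > 0 — FAILS

Only (B) has a counterexample.

Answer: B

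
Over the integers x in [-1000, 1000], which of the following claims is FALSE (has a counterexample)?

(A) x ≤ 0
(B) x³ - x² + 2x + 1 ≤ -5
(A) x = 1: 1 ≤ 0 — FAILS
(B) x = 0: LHS = 0³ - 0² + 2·0 + 1 = 1; 1 ≤ -5 — FAILS

Answer: Both A and B are false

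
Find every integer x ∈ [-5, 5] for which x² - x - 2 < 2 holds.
Holds for: {-1, 0, 1, 2}
Fails for: {-5, -4, -3, -2, 3, 4, 5}

Answer: {-1, 0, 1, 2}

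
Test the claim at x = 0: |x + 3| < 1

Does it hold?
x = 0: LHS = |0 + 3| = |3| = 3; 3 < 1 — FAILS

The relation fails at x = 0, so x = 0 is a counterexample.

Answer: No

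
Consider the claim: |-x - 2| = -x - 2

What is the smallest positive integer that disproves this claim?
Testing positive integers:
x = 1: LHS = |-1 - 2| = |-3| = 3, RHS = -1 - 2 = -3; 3 = -3 — FAILS  ← smallest positive counterexample

Answer: x = 1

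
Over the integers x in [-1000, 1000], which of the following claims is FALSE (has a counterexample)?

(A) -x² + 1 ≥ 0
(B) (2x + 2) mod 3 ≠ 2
(A) x = 2: LHS = -2² + 1 = -3; -3 ≥ 0 — FAILS
(B) x = 0: LHS = (2·0 + 2) mod 3 = 2 mod 3 = 2; 2 ≠ 2 — FAILS

Answer: Both A and B are false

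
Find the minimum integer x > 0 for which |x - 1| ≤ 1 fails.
Testing positive integers:
x = 1: LHS = |1 - 1| = |0| = 0; 0 ≤ 1 — holds
x = 2: LHS = |2 - 1| = |1| = 1; 1 ≤ 1 — holds
x = 3: LHS = |3 - 1| = |2| = 2; 2 ≤ 1 — FAILS  ← smallest positive counterexample

Answer: x = 3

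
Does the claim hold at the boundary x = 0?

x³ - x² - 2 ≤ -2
x = 0: LHS = 0³ - 0² - 2 = -2; -2 ≤ -2 — holds

The relation is satisfied at x = 0.

Answer: Yes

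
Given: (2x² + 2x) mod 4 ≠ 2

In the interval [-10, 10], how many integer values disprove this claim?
For a polynomial with integer coefficients, its value mod 4 depends only on x mod 4, so it suffices to check one representative of each residue class, x = 0, 1, 2, 3:
x = 0: LHS = (2·0² + 2·0) mod 4 = 0 mod 4 = 0; 0 ≠ 2 — holds
x = 1: LHS = (2·1² + 2·1) mod 4 = 4 mod 4 = 0; 0 ≠ 2 — holds
x = 2: LHS = (2·2² + 2·2) mod 4 = 12 mod 4 = 0; 0 ≠ 2 — holds
x = 3: LHS = (2·3² + 2·3) mod 4 = 24 mod 4 = 0; 0 ≠ 2 — holds
The relation holds in every residue class, so the relation holds for every integer in [-10, 10].

No counterexample appears in that range.

Answer: 0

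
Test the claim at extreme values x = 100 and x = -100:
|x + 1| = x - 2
x = 100: LHS = |100 + 1| = |101| = 101, RHS = 100 - 2 = 98; 101 = 98 — FAILS
x = -100: LHS = |(-100) + 1| = |-99| = 99, RHS = (-100) - 2 = -102; 99 = -102 — FAILS

Answer: No, fails for both x = 100 and x = -100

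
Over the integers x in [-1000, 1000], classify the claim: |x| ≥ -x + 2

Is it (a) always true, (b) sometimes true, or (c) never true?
Holds at x = 1: LHS = |1| = 1, RHS = -1 + 2 = 1; 1 ≥ 1 — holds
Fails at x = 0: LHS = |0| = 0, RHS = -0 + 2 = 2; 0 ≥ 2 — FAILS
It is satisfied by some integers in the range but not all.

Answer: Sometimes true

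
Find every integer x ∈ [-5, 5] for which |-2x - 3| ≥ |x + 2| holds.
Over all integers in [-5, 5], LHS − RHS is smallest at x = -1, where it equals 0:
x = -1: LHS = |-2·(-1) - 3| = |-1| = 1, RHS = |(-1) + 2| = |1| = 1; 1 ≥ 1 — holds
At the ends of the range:
x = -5: LHS = |-2·(-5) - 3| = |7| = 7, RHS = |(-5) + 2| = |-3| = 3; 7 ≥ 3 — holds
x = 5: LHS = |-2·5 - 3| = |-13| = 13, RHS = |5 + 2| = |7| = 7; 13 ≥ 7 — holds
Hence LHS − RHS is never negative, i.e. LHS ≥ RHS throughout, so the relation holds for every integer in [-5, 5].

Answer: All integers in [-5, 5]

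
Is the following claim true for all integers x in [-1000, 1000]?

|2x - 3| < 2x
The claim fails at x = 0:
x = 0: LHS = |2·0 - 3| = |-3| = 3, RHS = 2·0 = 0; 3 < 0 — FAILS

Because a single integer refutes it, the statement is false.

Answer: False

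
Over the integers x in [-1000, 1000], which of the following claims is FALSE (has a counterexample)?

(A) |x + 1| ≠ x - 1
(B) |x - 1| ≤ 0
(A) Over all integers in [-1000, 1000], LHS − RHS is always positive; it is smallest at x = 0, where it equals 2:
x = 0: LHS = |0 + 1| = |1| = 1, RHS = 0 - 1 = -1; 1 ≠ -1 — holds
At the ends of the range:
x = -1000: LHS = |(-1000) + 1| = |-999| = 999, RHS = (-1000) - 1 = -1001; 999 ≠ -1001 — holds
x = 1000: LHS = |1000 + 1| = |1001| = 1001, RHS = 1000 - 1 = 999; 1001 ≠ 999 — holds
Hence LHS − RHS is never 0, i.e. the two sides are never equal, so the relation holds for every integer in [-1000, 1000].

(B) x = 0: LHS = |0 - 1| = |-1| = 1; 1 ≤ 0 — FAILS

Only (B) has a counterexample.

Answer: B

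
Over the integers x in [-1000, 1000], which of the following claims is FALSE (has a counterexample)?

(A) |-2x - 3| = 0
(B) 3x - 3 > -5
(A) x = 0: LHS = |-2·0 - 3| = |-3| = 3; 3 = 0 — FAILS
(B) x = -1: LHS = 3·(-1) - 3 = -6; -6 > -5 — FAILS

Answer: Both A and B are false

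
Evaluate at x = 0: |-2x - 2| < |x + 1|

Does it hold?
x = 0: LHS = |-2·0 - 2| = |-2| = 2, RHS = |0 + 1| = |1| = 1; 2 < 1 — FAILS

The relation fails at x = 0, so x = 0 is a counterexample.

Answer: No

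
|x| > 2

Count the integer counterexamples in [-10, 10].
Counterexamples in [-10, 10]: {-2, -1, 0, 1, 2}.

Counting them gives 5 values.

Answer: 5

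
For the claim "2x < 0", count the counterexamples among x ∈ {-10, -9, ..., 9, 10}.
Counterexamples in [-10, 10]: {0, 1, 2, 3, 4, 5, 6, 7, 8, 9, 10}.

Counting them gives 11 values.

Answer: 11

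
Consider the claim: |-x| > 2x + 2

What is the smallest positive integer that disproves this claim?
Testing positive integers:
x = 1: LHS = |-1| = 1, RHS = 2·1 + 2 = 4; 1 > 4 — FAILS  ← smallest positive counterexample

Answer: x = 1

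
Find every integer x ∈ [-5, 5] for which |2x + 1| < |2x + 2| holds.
Holds for: {0, 1, 2, 3, 4, 5}
Fails for: {-5, -4, -3, -2, -1}

Answer: {0, 1, 2, 3, 4, 5}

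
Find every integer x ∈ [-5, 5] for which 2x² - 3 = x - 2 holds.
Holds for: {1}
Fails for: {-5, -4, -3, -2, -1, 0, 2, 3, 4, 5}

Answer: {1}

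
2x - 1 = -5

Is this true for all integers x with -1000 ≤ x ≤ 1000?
The claim fails at x = 0:
x = 0: LHS = 2·0 - 1 = -1; -1 = -5 — FAILS

Because a single integer refutes it, the statement is false.

Answer: False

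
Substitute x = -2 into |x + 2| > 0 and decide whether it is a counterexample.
Substitute x = -2 into the relation:
x = -2: LHS = |(-2) + 2| = |0| = 0; 0 > 0 — FAILS

Since the claim fails at x = -2, this value is a counterexample.

Answer: Yes, x = -2 is a counterexample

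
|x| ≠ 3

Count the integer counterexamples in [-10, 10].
Counterexamples in [-10, 10]: {-3, 3}.

Counting them gives 2 values.

Answer: 2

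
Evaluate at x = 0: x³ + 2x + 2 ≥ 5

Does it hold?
x = 0: LHS = 0³ + 2·0 + 2 = 2; 2 ≥ 5 — FAILS

The relation fails at x = 0, so x = 0 is a counterexample.

Answer: No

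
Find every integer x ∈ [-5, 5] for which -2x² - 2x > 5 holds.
Over all integers in [-5, 5], LHS − RHS is largest at x = 0, where it equals -5:
x = 0: LHS = -2·0² - 2·0 = 0; 0 > 5 — FAILS
At the ends of the range:
x = -5: LHS = -2·(-5)² - 2·(-5) = -40; -40 > 5 — FAILS
x = 5: LHS = -2·5² - 2·5 = -60; -60 > 5 — FAILS
Hence LHS − RHS is never positive, i.e. LHS ≤ RHS throughout, so the claimed relation (>) fails for every integer in [-5, 5].

Answer: None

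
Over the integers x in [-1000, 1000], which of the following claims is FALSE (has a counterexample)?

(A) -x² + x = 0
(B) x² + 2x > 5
(A) x = -1: LHS = -(-1)² + (-1) = -2; -2 = 0 — FAILS
(B) x = 0: LHS = 0² + 2·0 = 0; 0 > 5 — FAILS

Answer: Both A and B are false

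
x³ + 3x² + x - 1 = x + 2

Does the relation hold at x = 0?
x = 0: LHS = 0³ + 3·0² + 0 - 1 = -1, RHS = 0 + 2 = 2; -1 = 2 — FAILS

The relation fails at x = 0, so x = 0 is a counterexample.

Answer: No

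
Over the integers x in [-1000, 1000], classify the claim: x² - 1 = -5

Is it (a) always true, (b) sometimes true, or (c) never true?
Over all integers in [-1000, 1000], LHS − RHS is always positive; it is smallest at x = 0, where it equals 4:
x = 0: LHS = 0² - 1 = -1; -1 = -5 — FAILS
At the ends of the range:
x = -1000: LHS = (-1000)² - 1 = 999999; 999999 = -5 — FAILS
x = 1000: LHS = 1000² - 1 = 999999; 999999 = -5 — FAILS
Hence LHS − RHS is never 0, i.e. the two sides are never equal, so the claimed relation (=) fails for every integer in [-1000, 1000].

No integer in the range satisfies it.

Answer: Never true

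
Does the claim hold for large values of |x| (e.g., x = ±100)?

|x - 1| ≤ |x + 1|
x = 100: LHS = |100 - 1| = |99| = 99, RHS = |100 + 1| = |101| = 101; 99 ≤ 101 — holds
x = -100: LHS = |(-100) - 1| = |-101| = 101, RHS = |(-100) + 1| = |-99| = 99; 101 ≤ 99 — FAILS

Answer: Partially: holds for x = 100, fails for x = -100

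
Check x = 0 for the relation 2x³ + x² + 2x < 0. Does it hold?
x = 0: LHS = 2·0³ + 0² + 2·0 = 0; 0 < 0 — FAILS

The relation fails at x = 0, so x = 0 is a counterexample.

Answer: No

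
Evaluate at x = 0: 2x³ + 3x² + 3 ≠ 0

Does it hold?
x = 0: LHS = 2·0³ + 3·0² + 3 = 3; 3 ≠ 0 — holds

The relation is satisfied at x = 0.

Answer: Yes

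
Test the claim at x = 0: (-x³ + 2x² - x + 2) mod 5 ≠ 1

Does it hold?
x = 0: LHS = (-0³ + 2·0² - 0 + 2) mod 5 = 2 mod 5 = 2; 2 ≠ 1 — holds

The relation is satisfied at x = 0.

Answer: Yes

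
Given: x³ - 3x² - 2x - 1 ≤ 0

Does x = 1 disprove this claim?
Substitute x = 1 into the relation:
x = 1: LHS = 1³ - 3·1² - 2·1 - 1 = -5; -5 ≤ 0 — holds

The claim holds here, so x = 1 is not a counterexample. (A counterexample exists elsewhere, e.g. x = 4.)

Answer: No, x = 1 is not a counterexample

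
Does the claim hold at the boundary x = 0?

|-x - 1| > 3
x = 0: LHS = |-0 - 1| = |-1| = 1; 1 > 3 — FAILS

The relation fails at x = 0, so x = 0 is a counterexample.

Answer: No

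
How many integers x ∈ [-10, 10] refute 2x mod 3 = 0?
Counterexamples in [-10, 10]: {-10, -8, -7, -5, -4, -2, -1, 1, 2, 4, 5, 7, 8, 10}.

Counting them gives 14 values.

Answer: 14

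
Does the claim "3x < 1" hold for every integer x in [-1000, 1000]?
The claim fails at x = 1:
x = 1: LHS = 3·1 = 3; 3 < 1 — FAILS

Because a single integer refutes it, the statement is false.

Answer: False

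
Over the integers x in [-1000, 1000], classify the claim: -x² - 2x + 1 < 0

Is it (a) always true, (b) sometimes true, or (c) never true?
Holds at x = 1: LHS = -1² - 2·1 + 1 = -2; -2 < 0 — holds
Fails at x = 0: LHS = -0² - 2·0 + 1 = 1; 1 < 0 — FAILS
It is satisfied by some integers in the range but not all.

Answer: Sometimes true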